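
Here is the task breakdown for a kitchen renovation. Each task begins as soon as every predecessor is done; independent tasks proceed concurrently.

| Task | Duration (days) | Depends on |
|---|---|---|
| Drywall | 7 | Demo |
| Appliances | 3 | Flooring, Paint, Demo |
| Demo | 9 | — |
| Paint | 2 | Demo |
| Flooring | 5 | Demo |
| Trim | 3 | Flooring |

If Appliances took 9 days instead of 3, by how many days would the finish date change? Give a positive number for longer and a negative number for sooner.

6

Actual critical path: Demo→Flooring→Appliances = 9+5+3 = 17 ⇒ 17 days.
Appliances lies on that path, so at 9 days the path becomes 23 days.
The critical path is still Demo→Flooring→Appliances; finish is now 23 days.
Change in finish: 23 − 17 = +6 days.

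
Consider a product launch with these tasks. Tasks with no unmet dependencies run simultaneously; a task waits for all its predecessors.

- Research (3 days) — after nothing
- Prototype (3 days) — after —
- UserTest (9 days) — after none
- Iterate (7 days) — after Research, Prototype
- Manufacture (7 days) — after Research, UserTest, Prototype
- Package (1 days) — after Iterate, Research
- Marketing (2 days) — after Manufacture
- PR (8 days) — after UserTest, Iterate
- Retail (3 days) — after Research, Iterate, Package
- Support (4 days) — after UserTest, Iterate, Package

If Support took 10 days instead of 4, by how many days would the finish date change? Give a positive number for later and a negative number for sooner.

3

Critical path before the change: Research→Iterate→PR = 3+7+8 = 18 giving 18 days.
Support has 3 days of float (longest path through it is 15).
The binding chain switches to Research→Iterate→Package→Support = 3+7+1+10 = 21; finish 21 days.
Change in finish: 21 − 18 = +3 days.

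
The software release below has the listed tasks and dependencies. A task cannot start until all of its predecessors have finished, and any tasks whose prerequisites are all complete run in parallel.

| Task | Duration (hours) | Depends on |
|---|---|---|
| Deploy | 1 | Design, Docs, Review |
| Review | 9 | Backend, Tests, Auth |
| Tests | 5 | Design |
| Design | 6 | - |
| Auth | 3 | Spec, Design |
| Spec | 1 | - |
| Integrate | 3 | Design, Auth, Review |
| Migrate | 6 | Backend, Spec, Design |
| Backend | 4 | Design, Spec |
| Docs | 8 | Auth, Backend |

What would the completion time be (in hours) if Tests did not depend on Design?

22

Before: longest chain Design→Tests→Review→Integrate = 6+5+9+3 = 23, finish 23.
Without Design→Tests, Tests's earliest start moves from 6 to 0.
After: Design→Backend→Review→Integrate = 6+4+9+3 = 22 → 22 hours.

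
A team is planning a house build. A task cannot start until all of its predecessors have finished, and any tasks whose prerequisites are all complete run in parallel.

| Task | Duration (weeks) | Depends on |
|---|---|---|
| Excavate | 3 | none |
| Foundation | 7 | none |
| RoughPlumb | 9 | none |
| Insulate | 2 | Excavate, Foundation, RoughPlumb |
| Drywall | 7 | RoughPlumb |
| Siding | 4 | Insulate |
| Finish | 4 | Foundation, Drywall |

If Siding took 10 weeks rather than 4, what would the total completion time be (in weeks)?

Actual critical path: RoughPlumb→Drywall→Finish = 9+7+4 = 20 ⇒ 20 weeks.
The longest path through Siding is only 15 weeks, so Siding has float 5.
New critical path: RoughPlumb→Insulate→Siding = 9+2+10 = 21 ⇒ 21 weeks.

21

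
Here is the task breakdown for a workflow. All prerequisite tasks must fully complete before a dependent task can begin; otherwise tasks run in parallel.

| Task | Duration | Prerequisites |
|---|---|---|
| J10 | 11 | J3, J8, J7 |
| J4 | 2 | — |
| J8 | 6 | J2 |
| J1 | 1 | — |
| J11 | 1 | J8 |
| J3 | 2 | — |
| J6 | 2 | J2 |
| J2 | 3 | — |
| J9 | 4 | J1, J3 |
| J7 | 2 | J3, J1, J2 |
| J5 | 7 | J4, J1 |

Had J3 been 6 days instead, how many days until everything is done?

Critical path before the change: J2→J8→J10 = 3+6+11 = 20 giving 20 days.
J3 is off the critical path — its longest chain is 15 days, giving 5 of slack.
That remains the longest chain; total 20 days.

20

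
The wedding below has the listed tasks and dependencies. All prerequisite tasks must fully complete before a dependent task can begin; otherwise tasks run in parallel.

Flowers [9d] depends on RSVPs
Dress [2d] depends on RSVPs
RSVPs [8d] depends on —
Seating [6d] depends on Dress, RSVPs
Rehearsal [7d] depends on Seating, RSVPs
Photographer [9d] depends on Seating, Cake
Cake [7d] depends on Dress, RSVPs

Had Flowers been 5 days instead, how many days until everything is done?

As given, the longest chain is RSVPs→Dress→Cake→Photographer = 8+2+7+9 = 26, so the finish is 26 days.
Flowers is off the critical path — its longest chain is 17 days, giving 9 of slack.
No other chain overtakes it, so the finish is 26 days.

26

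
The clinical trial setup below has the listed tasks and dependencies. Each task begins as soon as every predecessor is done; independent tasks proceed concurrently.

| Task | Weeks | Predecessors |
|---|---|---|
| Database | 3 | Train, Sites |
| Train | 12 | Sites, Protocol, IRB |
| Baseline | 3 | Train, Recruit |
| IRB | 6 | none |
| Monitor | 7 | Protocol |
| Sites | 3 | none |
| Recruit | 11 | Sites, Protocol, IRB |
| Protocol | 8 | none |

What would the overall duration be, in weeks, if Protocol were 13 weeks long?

Critical path before the change: Protocol→Train→Baseline = 8+12+3 = 23 giving 23 weeks.
Protocol lies on that path, so at 13 weeks the path becomes 28 weeks.
No other chain overtakes it, so the finish is 28 weeks.

28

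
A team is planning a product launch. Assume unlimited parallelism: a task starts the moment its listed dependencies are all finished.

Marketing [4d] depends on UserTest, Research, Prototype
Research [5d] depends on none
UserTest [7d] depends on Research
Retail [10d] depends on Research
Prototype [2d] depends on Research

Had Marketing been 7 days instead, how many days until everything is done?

19

Critical path before the change: Research→UserTest→Marketing = 5+7+4 = 16 giving 16 days.
Marketing lies on that path, so at 7 days the path becomes 19 days.
No other chain overtakes it, so the finish is 19 days.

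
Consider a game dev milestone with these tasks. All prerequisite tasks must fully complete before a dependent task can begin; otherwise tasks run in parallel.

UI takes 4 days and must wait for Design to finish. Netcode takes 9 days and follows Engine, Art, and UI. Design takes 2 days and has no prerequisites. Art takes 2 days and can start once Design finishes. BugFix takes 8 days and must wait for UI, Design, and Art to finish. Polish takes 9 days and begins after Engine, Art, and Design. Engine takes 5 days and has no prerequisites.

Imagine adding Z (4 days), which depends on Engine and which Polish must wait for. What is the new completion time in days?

18

Originally the game dev milestone takes 15 days.
With Z inserted, Polish now waits for max(Engine, Art, Design, Z).
New critical path: Engine→Z→Polish = 5+4+9 = 18 ⇒ 18 days.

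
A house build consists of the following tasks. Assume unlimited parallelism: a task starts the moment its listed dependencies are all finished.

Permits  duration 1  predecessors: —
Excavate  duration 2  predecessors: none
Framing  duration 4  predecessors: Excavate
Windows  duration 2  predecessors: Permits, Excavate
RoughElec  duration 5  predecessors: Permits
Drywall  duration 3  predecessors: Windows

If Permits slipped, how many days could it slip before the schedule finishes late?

1

Critical path: Excavate→Windows→Drywall = 2+2+3 = 7, so the finish is 7 days.
The longest chain containing Permits totals 6 days.
So Permits can slip 2 − 1 = 1 day.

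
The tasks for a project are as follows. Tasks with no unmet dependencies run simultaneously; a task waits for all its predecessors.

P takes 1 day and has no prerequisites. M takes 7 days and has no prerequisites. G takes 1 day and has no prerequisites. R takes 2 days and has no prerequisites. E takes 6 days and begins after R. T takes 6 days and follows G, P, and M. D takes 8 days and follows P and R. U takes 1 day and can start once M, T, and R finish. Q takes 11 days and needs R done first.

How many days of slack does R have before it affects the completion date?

1

Critical path: M→T→U = 7+6+1 = 14, so the finish is 14 days.
Longest path through R: 13 days (earliest finish 2, latest finish 3).
Slack of R = 1 − 0 = 1 day.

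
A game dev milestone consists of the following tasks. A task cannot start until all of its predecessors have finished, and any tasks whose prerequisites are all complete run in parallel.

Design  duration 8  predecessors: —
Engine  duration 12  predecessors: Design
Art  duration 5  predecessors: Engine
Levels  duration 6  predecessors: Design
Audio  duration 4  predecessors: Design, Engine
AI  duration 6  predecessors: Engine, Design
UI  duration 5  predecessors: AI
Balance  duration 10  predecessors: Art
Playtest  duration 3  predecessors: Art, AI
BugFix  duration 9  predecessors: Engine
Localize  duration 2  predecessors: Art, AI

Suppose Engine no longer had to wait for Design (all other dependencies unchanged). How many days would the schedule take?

27

Before: longest chain Design→Engine→Art→Balance = 8+12+5+10 = 35, finish 35.
Without Design→Engine, Engine's earliest start moves from 8 to 0.
The longest chain is now Engine→Art→Balance = 12+5+10 = 27, so the schedule takes 27 days.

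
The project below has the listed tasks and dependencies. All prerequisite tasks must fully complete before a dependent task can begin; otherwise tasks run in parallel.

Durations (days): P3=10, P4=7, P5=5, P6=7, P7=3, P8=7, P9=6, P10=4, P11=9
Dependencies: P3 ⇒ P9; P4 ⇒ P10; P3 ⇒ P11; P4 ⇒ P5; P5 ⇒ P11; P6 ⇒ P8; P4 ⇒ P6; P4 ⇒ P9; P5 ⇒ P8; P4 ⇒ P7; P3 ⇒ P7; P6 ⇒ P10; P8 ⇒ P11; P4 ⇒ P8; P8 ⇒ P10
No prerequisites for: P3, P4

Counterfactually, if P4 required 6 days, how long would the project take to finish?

29

The binding path is P4→P6→P8→P11 = 7+7+7+9 = 30; finish at 30 days.
Since P4 is critical, the -1 change carries straight to that chain (now 29 days).
That remains the longest chain; total 29 days.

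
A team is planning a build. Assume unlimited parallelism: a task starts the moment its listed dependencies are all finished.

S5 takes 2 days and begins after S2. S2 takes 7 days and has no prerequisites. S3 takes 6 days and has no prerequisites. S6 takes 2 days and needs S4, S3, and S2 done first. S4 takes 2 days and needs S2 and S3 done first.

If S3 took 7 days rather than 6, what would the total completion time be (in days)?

Critical path before the change: S2→S4→S6 = 7+2+2 = 11 giving 11 days.
S3 has 1 day of float (longest path through it is 10).
No other chain overtakes it, so the finish is 11 days.

11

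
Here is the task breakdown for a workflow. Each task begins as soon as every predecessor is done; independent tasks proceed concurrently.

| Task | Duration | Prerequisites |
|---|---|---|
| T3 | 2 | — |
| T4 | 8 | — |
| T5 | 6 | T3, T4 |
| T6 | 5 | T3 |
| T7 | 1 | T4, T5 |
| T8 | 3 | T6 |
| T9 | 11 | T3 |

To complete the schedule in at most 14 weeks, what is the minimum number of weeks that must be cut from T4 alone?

1

Current finish: 15 weeks; target: 14.
T4 is on every critical path, so each week cut from T4 cuts the finish by one (this holds down to a finish of 13).
Need 15 − 14 = 1 week off T4 → T4 becomes 7 weeks, finish becomes 14.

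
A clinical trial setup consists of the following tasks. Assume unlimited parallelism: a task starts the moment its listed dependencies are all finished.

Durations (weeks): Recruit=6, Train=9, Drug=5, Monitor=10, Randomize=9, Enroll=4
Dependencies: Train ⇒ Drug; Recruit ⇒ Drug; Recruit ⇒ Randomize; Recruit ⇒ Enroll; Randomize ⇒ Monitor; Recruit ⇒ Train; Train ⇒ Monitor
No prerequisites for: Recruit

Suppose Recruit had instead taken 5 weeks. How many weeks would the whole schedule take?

24

Critical path before the change: Recruit→Train→Monitor = 6+9+10 = 25 giving 25 weeks.
Recruit is on the critical path; changing it to 5 makes that path 24 weeks.
No other chain overtakes it, so the finish is 24 weeks.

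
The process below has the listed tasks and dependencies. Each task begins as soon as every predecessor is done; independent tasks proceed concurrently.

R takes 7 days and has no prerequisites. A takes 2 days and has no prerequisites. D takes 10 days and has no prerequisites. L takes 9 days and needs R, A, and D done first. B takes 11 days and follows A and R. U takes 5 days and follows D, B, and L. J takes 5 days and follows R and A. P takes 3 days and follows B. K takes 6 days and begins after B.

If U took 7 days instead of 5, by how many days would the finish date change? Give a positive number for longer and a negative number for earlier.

Actual critical path: D→L→U = 10+9+5 = 24 ⇒ 24 days.
U is on the critical path; changing it to 7 makes that path 26 days.
No other chain overtakes it, so the finish is 26 days.
Change in finish: 26 − 24 = +2 days.

2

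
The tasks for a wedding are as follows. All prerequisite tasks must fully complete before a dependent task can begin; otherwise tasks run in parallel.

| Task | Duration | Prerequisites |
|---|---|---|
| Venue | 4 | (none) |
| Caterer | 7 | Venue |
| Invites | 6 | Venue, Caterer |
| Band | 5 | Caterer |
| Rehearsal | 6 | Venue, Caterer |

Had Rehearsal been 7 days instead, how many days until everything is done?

Actual critical path: Venue→Caterer→Rehearsal = 4+7+6 = 17 ⇒ 17 days.
Rehearsal is on the critical path; changing it to 7 makes that path 18 days.
The critical path is still Venue→Caterer→Rehearsal; finish is now 18 days.

18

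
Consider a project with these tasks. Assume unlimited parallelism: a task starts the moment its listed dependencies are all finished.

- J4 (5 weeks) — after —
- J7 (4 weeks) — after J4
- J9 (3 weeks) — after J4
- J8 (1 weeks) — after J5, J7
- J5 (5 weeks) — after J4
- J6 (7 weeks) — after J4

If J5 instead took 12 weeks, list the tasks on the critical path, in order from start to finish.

J4, J5, J8

As given, the longest chain is J4→J6 = 5+7 = 12, so the finish is 12 weeks.
J5 is off the critical path — its longest chain is 11 weeks, giving 1 of slack.
Now J4→J5→J8 = 5+12+1 = 18 is longest, so the finish becomes 18 weeks.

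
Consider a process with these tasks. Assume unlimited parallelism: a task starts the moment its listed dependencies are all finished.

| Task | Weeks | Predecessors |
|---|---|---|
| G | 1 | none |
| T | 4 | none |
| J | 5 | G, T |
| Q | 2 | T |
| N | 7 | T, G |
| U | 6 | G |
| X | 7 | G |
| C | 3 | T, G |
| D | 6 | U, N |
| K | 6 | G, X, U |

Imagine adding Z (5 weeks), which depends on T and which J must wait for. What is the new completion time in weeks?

17

Originally the job takes 17 weeks.
With Z inserted, J now waits for max(G, T, Z).
New critical path: T→N→D = 4+7+6 = 17 ⇒ 17 weeks.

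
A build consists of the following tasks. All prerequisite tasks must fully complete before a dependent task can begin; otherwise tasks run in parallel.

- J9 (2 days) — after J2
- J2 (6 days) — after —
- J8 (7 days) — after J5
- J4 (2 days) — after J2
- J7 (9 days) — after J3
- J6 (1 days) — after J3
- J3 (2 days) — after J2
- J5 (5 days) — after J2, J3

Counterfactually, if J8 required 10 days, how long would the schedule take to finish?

23

Actual critical path: J2→J3→J5→J8 = 6+2+5+7 = 20 ⇒ 20 days.
J8 is on the critical path; changing it to 10 makes that path 23 days.
That remains the longest chain; total 23 days.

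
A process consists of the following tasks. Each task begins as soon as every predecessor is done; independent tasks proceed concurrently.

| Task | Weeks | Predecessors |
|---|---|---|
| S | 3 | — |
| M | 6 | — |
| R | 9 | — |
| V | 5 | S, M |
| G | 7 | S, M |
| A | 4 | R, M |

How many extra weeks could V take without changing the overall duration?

2

M→G = 6+7 = 13 sets the makespan at 13 weeks.
Longest path through V: 11 weeks (earliest finish 11, latest finish 13).
Float = 13 − 11 = 2.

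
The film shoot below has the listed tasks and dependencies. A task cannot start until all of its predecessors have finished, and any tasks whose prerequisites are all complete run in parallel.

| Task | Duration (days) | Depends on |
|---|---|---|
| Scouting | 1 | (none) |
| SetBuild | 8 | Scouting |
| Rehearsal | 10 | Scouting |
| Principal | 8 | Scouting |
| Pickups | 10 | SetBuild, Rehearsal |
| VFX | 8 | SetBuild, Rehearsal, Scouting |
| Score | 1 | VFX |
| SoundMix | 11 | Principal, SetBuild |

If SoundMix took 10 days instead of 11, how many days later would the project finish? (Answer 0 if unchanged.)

Actual critical path: Scouting→Rehearsal→Pickups = 1+10+10 = 21 ⇒ 21 days.
The longest path through SoundMix is only 20 days, so SoundMix has float 1.
No other chain overtakes it, so the finish is 21 days.
Change in finish: 21 − 21 = +0 days.

0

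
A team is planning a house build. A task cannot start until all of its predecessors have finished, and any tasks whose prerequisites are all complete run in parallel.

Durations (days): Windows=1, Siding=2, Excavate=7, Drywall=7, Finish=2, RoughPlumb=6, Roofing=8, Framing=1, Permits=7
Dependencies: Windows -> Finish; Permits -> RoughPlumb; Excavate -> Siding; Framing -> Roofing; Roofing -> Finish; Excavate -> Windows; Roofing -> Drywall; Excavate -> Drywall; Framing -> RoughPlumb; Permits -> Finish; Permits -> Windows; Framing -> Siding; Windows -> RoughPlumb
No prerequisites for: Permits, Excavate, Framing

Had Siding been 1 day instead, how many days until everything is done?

Baseline: Framing→Roofing→Drywall = 1+8+7 = 16 → 16 days.
The longest path through Siding is only 9 days, so Siding has float 7.
The critical path is still Framing→Roofing→Drywall; finish is now 16 days.

16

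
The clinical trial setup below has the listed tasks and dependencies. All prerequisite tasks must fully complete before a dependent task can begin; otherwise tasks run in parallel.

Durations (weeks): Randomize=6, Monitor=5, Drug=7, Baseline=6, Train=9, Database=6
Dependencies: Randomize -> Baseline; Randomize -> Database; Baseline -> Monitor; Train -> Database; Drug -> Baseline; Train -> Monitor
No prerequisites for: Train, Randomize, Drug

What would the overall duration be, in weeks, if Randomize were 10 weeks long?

Critical path before the change: Drug→Baseline→Monitor = 7+6+5 = 18 giving 18 weeks.
Randomize has 1 week of float (longest path through it is 17).
New critical path: Randomize→Baseline→Monitor = 10+6+5 = 21 ⇒ 21 weeks.

21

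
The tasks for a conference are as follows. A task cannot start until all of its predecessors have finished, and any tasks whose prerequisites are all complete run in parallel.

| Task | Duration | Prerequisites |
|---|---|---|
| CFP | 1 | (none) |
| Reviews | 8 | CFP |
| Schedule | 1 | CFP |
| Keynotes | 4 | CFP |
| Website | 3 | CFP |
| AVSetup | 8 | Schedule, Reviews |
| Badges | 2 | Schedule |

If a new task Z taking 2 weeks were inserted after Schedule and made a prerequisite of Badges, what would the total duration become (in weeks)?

17

Originally the plan takes 17 weeks.
With Z inserted, Badges now waits for max(Schedule, Z).
New critical path: CFP→Reviews→AVSetup = 1+8+8 = 17 ⇒ 17 weeks.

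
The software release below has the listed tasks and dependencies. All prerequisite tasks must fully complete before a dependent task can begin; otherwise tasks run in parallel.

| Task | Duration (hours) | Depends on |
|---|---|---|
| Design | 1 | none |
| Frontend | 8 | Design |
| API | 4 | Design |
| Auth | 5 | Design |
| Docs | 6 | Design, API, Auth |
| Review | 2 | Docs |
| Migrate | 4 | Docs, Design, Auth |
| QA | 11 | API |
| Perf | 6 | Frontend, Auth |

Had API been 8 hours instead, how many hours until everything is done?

Baseline: Design→API→QA = 1+4+11 = 16 → 16 hours.
API is on the critical path; changing it to 8 makes that path 20 hours.
The critical path is still Design→API→QA; finish is now 20 hours.

20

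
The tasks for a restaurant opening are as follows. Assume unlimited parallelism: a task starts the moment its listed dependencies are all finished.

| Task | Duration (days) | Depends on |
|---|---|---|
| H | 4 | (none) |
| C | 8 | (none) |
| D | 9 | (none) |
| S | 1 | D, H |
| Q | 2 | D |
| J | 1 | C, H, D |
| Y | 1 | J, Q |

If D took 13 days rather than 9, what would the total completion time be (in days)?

16

As given, the longest chain is D→Q→Y = 9+2+1 = 12, so the finish is 12 days.
D lies on that path, so at 13 days the path becomes 16 days.
The critical path is still D→Q→Y; finish is now 16 days.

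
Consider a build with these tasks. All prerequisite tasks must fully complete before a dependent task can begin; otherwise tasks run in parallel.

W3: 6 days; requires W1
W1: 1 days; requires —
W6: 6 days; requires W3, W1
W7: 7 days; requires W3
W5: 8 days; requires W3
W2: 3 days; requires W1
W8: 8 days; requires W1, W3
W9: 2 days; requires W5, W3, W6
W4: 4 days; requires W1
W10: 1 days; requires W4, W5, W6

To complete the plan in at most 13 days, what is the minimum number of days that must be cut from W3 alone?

Current finish: 17 days; target: 13.
W3 is on every critical path, so each day cut from W3 cuts the finish by one (this holds down to a finish of 12).
Need 17 − 13 = 4 days off W3 → W3 becomes 2 days, finish becomes 13.

4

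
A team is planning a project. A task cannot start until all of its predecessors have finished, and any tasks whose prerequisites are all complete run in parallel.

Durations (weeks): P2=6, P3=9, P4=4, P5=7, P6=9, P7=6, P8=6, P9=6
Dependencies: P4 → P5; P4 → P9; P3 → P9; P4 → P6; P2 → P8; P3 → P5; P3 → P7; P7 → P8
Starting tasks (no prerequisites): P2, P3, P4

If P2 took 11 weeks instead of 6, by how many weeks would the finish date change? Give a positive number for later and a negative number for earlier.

0

The binding path is P3→P7→P8 = 9+6+6 = 21; finish at 21 weeks.
P2 is off the critical path — its longest chain is 12 weeks, giving 9 of slack.
That remains the longest chain; total 21 weeks.
Change in finish: 21 − 21 = +0 weeks.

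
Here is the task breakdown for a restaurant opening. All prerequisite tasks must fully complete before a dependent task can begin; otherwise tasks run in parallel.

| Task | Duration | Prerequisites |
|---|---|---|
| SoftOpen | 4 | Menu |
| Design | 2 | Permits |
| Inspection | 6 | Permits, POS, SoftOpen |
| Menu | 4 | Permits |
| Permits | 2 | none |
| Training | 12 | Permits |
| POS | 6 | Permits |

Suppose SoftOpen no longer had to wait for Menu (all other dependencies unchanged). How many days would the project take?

14

Original critical path: Permits→Menu→SoftOpen→Inspection = 2+4+4+6 = 16 ⇒ 16 days.
Without Menu→SoftOpen, SoftOpen's earliest start moves from 6 to 0.
New critical path: Permits→Training = 2+12 = 14 ⇒ 14 days.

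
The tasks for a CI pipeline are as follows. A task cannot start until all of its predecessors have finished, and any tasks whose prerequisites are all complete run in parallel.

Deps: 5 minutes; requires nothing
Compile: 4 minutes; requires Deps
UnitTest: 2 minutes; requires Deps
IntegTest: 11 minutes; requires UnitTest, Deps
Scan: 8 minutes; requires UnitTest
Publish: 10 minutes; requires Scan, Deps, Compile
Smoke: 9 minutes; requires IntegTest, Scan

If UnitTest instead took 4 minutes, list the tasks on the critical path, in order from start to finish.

Actual critical path: Deps→UnitTest→IntegTest→Smoke = 5+2+11+9 = 27 ⇒ 27 minutes.
Since UnitTest is critical, the +2 change carries straight to that chain (now 29 minutes).
That remains the longest chain; total 29 minutes.

Deps, UnitTest, IntegTest, Smoke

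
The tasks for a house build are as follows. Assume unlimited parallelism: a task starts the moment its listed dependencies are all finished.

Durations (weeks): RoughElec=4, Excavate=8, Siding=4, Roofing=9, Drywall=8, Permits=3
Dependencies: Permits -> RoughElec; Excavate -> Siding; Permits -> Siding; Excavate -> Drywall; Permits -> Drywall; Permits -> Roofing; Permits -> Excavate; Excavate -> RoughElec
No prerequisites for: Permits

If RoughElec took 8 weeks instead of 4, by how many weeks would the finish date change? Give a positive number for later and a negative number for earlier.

0

As given, the longest chain is Permits→Excavate→Drywall = 3+8+8 = 19, so the finish is 19 weeks.
RoughElec is off the critical path — its longest chain is 15 weeks, giving 4 of slack.
Now Permits→Excavate→RoughElec = 3+8+8 = 19 is longest, so the finish becomes 19 weeks.
Change in finish: 19 − 19 = +0 weeks.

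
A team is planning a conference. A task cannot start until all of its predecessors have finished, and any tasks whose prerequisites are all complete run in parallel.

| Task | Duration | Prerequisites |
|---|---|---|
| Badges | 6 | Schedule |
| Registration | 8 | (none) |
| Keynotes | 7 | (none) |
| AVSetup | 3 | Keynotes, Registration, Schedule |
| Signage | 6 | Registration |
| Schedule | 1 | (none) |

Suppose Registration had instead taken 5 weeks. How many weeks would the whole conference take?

11

Baseline: Registration→Signage = 8+6 = 14 → 14 weeks.
Since Registration is critical, the -3 change carries straight to that chain (now 11 weeks).
No other chain overtakes it, so the finish is 11 weeks.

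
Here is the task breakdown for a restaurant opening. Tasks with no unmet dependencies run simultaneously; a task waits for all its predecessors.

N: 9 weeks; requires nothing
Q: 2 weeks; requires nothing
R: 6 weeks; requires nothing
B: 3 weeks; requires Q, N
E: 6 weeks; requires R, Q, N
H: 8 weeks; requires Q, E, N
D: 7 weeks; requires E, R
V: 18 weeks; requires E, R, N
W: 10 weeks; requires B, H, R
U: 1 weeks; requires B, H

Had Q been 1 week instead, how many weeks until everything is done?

33

As given, the longest chain is N→E→H→W = 9+6+8+10 = 33, so the finish is 33 weeks.
The longest path through Q is only 26 weeks, so Q has float 7.
The critical path is still N→E→H→W; finish is now 33 weeks.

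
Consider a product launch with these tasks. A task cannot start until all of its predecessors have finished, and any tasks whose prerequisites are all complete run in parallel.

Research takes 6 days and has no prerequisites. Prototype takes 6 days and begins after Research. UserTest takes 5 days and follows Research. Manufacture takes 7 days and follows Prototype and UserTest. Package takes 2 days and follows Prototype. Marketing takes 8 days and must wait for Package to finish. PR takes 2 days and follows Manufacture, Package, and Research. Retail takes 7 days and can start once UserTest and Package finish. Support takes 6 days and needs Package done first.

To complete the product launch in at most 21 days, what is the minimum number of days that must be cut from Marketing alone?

Current finish: 22 days; target: 21.
Marketing is on every critical path, so each day cut from Marketing cuts the finish by one (this holds down to a finish of 21).
Need 22 − 21 = 1 day off Marketing → Marketing becomes 7 days, finish becomes 21.

1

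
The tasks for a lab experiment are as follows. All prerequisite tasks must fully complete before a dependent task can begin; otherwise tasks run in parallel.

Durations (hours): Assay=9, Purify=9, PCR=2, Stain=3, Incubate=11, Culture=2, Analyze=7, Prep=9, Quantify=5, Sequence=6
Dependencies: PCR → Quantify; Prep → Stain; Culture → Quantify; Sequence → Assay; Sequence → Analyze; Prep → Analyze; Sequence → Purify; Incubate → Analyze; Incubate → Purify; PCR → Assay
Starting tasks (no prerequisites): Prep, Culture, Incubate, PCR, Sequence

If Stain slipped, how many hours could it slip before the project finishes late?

8

The longest chain is Incubate→Purify = 11+9 = 20; overall finish 20 hours.
Longest path through Stain: 12 hours (earliest finish 12, latest finish 20).
So Stain can slip 20 − 12 = 8 hours.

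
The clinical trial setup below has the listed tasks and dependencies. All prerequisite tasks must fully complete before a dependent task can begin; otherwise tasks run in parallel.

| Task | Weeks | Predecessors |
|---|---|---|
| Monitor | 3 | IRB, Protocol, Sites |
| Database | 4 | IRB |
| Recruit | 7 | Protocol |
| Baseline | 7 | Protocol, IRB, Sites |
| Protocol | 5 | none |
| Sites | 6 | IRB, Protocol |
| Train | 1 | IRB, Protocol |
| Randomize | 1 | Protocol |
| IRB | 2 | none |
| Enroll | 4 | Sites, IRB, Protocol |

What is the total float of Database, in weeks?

The longest chain is Protocol→Sites→Baseline = 5+6+7 = 18; overall finish 18 weeks.
The longest chain containing Database totals 6 weeks.
Float = 18 − 6 = 12.

12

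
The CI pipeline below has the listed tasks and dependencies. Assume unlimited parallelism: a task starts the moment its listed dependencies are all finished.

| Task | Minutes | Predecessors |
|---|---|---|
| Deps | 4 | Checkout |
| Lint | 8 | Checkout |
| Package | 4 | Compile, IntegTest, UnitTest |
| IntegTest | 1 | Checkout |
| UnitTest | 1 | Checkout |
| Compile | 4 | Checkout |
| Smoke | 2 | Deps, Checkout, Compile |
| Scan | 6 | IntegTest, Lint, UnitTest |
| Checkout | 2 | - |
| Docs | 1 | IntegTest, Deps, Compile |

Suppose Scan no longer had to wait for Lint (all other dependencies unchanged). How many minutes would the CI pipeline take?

Original critical path: Checkout→Lint→Scan = 2+8+6 = 16 ⇒ 16 minutes.
Without Lint→Scan, Scan's earliest start moves from 10 to 3.
New critical path: Checkout→Compile→Package = 2+4+4 = 10 ⇒ 10 minutes.

10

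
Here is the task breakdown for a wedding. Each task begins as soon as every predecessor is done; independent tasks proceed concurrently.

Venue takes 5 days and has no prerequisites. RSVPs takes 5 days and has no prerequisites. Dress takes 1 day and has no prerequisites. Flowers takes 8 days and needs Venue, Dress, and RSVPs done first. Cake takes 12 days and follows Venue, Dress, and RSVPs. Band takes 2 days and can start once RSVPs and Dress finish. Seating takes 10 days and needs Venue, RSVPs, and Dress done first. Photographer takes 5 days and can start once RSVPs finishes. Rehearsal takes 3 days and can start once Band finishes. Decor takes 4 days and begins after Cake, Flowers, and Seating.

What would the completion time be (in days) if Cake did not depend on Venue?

21

Original critical path: Venue→Cake→Decor = 5+12+4 = 21 ⇒ 21 days.
Dropping Venue→Cake doesn't change Cake's earliest start (5); another predecessor still binds.
After: RSVPs→Cake→Decor = 5+12+4 = 21 → 21 days.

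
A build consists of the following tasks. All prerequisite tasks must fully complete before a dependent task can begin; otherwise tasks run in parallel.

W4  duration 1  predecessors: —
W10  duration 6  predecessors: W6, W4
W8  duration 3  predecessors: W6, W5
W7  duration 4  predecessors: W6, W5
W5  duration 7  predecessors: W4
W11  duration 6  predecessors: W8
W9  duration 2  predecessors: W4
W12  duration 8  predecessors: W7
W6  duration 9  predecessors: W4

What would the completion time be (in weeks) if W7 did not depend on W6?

20

Original critical path: W4→W6→W7→W12 = 1+9+4+8 = 22 ⇒ 22 weeks.
Without W6→W7, W7's earliest start moves from 10 to 8.
New critical path: W4→W5→W7→W12 = 1+7+4+8 = 20 ⇒ 20 weeks.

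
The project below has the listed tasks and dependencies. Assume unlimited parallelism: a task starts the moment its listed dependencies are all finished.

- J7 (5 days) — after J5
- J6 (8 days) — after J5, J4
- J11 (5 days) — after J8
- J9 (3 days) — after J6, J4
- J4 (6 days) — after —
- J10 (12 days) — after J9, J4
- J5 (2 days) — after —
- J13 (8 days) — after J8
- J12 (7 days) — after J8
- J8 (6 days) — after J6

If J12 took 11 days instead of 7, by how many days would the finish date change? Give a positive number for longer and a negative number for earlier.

The binding path is J4→J6→J9→J10 = 6+8+3+12 = 29; finish at 29 days.
J12 is off the critical path — its longest chain is 27 days, giving 2 of slack.
New critical path: J4→J6→J8→J12 = 6+8+6+11 = 31 ⇒ 31 days.
Change in finish: 31 − 29 = +2 days.

2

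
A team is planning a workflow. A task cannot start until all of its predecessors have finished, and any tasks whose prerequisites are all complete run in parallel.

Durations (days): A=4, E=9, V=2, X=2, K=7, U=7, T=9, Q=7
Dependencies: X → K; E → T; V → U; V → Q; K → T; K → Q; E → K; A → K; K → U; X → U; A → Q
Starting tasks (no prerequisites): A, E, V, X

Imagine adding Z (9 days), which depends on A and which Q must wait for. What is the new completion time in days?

Originally the job takes 25 days.
With Z inserted, Q now waits for max(V, K, A, Z).
New critical path: E→K→T = 9+7+9 = 25 ⇒ 25 days.

25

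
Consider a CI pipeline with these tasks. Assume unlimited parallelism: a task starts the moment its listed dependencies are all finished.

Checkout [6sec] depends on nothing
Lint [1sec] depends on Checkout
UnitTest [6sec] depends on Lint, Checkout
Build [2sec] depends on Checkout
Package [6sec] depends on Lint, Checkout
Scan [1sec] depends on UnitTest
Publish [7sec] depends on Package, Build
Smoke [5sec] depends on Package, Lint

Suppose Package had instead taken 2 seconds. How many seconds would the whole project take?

Actual critical path: Checkout→Lint→Package→Publish = 6+1+6+7 = 20 ⇒ 20 seconds.
Package is on the critical path; changing it to 2 makes that path 16 seconds.
That remains the longest chain; total 16 seconds.

16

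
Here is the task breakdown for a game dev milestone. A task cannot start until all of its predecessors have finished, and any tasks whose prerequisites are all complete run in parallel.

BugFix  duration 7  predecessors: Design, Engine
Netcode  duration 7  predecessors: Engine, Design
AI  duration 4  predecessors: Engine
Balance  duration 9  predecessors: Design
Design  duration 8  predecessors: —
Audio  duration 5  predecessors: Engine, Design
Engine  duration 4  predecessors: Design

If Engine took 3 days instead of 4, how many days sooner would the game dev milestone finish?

1

As given, the longest chain is Design→Engine→Netcode = 8+4+7 = 19, so the finish is 19 days.
Engine is on the critical path; changing it to 3 makes that path 18 days.
No other chain overtakes it, so the finish is 18 days.
Change in finish: 18 − 19 = -1 days.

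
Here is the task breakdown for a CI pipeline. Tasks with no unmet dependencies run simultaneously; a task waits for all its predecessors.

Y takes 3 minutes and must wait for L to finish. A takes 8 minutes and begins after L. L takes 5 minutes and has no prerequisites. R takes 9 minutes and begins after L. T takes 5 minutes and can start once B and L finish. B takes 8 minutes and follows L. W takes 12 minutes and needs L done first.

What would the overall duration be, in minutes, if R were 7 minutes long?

Critical path before the change: L→B→T = 5+8+5 = 18 giving 18 minutes.
R is off the critical path — its longest chain is 14 minutes, giving 4 of slack.
That remains the longest chain; total 18 minutes.

18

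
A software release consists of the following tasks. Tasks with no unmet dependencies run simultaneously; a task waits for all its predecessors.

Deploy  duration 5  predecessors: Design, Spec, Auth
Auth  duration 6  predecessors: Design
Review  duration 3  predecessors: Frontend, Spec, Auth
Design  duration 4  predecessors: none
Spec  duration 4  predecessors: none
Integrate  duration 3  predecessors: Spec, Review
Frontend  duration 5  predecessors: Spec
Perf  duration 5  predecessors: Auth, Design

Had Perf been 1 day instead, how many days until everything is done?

The binding path is Design→Auth→Review→Integrate = 4+6+3+3 = 16; finish at 16 days.
Perf has 1 day of float (longest path through it is 15).
The critical path is still Design→Auth→Review→Integrate; finish is now 16 days.

16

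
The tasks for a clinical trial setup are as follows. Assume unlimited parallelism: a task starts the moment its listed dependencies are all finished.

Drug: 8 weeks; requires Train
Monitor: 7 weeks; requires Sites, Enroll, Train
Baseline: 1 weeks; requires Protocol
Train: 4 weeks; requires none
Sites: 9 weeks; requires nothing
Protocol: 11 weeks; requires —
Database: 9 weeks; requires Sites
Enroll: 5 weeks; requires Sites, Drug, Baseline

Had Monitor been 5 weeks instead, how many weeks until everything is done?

As given, the longest chain is Protocol→Baseline→Enroll→Monitor = 11+1+5+7 = 24, so the finish is 24 weeks.
Since Monitor is critical, the -2 change carries straight to that chain (now 22 weeks).
The critical path is still Protocol→Baseline→Enroll→Monitor; finish is now 22 weeks.

22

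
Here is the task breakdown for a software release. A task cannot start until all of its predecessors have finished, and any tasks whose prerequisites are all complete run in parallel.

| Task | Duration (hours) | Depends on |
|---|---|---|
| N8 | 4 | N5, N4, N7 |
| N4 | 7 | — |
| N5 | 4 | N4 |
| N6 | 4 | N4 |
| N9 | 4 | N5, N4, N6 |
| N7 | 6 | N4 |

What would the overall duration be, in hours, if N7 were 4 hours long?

15

As given, the longest chain is N4→N7→N8 = 7+6+4 = 17, so the finish is 17 hours.
N7 is on the critical path; changing it to 4 makes that path 15 hours.
New critical path: N4→N5→N8 = 7+4+4 = 15 ⇒ 15 hours.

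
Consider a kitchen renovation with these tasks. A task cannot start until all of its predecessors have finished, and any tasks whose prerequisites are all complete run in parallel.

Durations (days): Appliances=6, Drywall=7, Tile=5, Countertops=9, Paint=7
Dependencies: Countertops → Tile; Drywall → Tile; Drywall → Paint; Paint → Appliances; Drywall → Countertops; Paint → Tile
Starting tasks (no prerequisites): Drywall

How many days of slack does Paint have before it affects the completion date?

1

Drywall→Countertops→Tile = 7+9+5 = 21 sets the makespan at 21 days.
Paint finishes as early as 14 and must finish by 15.
So Paint can slip 15 − 14 = 1 day.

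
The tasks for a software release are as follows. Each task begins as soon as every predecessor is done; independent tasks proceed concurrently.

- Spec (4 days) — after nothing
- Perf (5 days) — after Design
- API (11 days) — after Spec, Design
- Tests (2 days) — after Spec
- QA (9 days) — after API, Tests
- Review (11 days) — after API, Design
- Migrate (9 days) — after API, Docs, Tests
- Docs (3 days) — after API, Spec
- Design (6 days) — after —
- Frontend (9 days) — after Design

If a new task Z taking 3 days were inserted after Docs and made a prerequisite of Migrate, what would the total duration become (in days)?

32

Originally the project takes 29 days.
With Z inserted, Migrate now waits for max(API, Docs, Tests, Z).
New critical path: Design→API→Docs→Z→Migrate = 6+11+3+3+9 = 32 ⇒ 32 days.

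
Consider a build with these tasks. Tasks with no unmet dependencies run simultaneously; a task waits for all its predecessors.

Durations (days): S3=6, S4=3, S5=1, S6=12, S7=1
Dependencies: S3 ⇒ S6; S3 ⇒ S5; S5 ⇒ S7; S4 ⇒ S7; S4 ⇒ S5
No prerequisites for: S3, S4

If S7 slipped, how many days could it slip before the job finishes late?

Critical path: S3→S6 = 6+12 = 18, so the finish is 18 days.
The longest chain containing S7 totals 8 days.
Slack of S7 = 17 − 7 = 10 days.

10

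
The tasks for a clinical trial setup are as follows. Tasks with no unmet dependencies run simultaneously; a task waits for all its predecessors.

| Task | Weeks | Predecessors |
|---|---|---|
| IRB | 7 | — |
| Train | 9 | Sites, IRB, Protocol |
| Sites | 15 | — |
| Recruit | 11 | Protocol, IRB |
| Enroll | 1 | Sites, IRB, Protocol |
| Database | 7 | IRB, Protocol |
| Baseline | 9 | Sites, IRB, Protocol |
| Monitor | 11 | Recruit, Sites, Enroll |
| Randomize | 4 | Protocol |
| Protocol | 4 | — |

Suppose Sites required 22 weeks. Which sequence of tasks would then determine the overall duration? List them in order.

Sites, Enroll, Monitor

As given, the longest chain is IRB→Recruit→Monitor = 7+11+11 = 29, so the finish is 29 weeks.
Sites has 2 weeks of float (longest path through it is 27).
The binding chain switches to Sites→Enroll→Monitor = 22+1+11 = 34; finish 34 weeks.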